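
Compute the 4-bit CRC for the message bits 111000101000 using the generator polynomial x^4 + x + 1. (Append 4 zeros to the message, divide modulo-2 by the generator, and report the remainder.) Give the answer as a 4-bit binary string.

0100

Append 4 zeros: 1110001010000000. Divide by 10011 (XOR where the leading bit is 1):
  pos 0: 11100 XOR 10011 = 01111
  pos 1: 11110 XOR 10011 = 01101
  pos 2: 11011 XOR 10011 = 01000
  pos 3: 10000 XOR 10011 = 00011
  pos 6: 11100 XOR 10011 = 01111
  pos 7: 11110 XOR 10011 = 01101
  pos 8: 11010 XOR 10011 = 01001
  pos 9: 10010 XOR 10011 = 00001
Remainder (last 4 bits) = 0100. This is the CRC / FCS.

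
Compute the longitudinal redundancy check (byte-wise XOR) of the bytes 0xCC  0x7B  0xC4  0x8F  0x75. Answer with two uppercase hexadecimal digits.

XOR the bytes together:
  start with 0xCC
  0xCC ⊕ 0x7B = 0xB7
  0xB7 ⊕ 0xC4 = 0x73
  0x73 ⊕ 0x8F = 0xFC
  0xFC ⊕ 0x75 = 0x89

89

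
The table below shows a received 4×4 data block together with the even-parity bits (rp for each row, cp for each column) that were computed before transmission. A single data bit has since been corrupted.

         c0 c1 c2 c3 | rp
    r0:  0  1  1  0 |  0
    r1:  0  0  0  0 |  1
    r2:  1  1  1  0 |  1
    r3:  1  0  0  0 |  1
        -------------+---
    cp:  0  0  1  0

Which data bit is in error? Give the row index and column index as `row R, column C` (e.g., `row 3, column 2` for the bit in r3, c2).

Recompute each row's even parity and compare to rp:
  r0: data parity 0, sent rp 0 → ok
  r1: data parity 0, sent rp 1 → mismatch
  r2: data parity 1, sent rp 1 → ok
  r3: data parity 1, sent rp 1 → ok
Recompute each column's even parity and compare to cp:
  c0: data parity 0, sent cp 0 → ok
  c1: data parity 0, sent cp 0 → ok
  c2: data parity 0, sent cp 1 → mismatch
  c3: data parity 0, sent cp 0 → ok
Exactly one row (r1) and one column (c2) fail → the flipped bit is at their intersection.

row 1, column 2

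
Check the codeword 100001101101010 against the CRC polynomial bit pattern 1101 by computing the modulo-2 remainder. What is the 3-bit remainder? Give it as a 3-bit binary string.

101

Modulo-2 division of 100001101101010 by 1101:
  pos 0: 1000 XOR 1101 = 0101
  pos 1: 1010 XOR 1101 = 0111
  pos 2: 1111 XOR 1101 = 0010
  pos 4: 1010 XOR 1101 = 0111
  pos 5: 1111 XOR 1101 = 0010
  pos 7: 1010 XOR 1101 = 0111
  pos 8: 1111 XOR 1101 = 0010
  pos 10: 1001 XOR 1101 = 0100
  pos 11: 1000 XOR 1101 = 0101
Remainder = 101 (nonzero — an error is detected).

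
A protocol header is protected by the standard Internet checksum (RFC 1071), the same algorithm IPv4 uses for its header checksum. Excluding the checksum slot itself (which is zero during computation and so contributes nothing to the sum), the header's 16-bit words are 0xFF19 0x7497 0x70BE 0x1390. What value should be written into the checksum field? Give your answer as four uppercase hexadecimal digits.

One's-complement addition (fold any carry out of bit 15 back into bit 0):
  0xFF19 + 0x7497 = 0x173B0 → wrap carry → 0x73B1
  0x73B1 + 0x70BE = 0x0E46F
  0xE46F + 0x1390 = 0x0F7FF
One's-complement sum = 0xF7FF.
Checksum = ~0xF7FF & 0xFFFF = 0x0800.

0800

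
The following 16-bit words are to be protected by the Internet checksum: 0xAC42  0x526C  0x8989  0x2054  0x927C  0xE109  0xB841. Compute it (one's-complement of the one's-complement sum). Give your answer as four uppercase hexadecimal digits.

One's-complement addition (fold any carry out of bit 15 back into bit 0):
  0xAC42 + 0x526C = 0x0FEAE
  0xFEAE + 0x8989 = 0x18837 → wrap carry → 0x8838
  0x8838 + 0x2054 = 0x0A88C
  0xA88C + 0x927C = 0x13B08 → wrap carry → 0x3B09
  0x3B09 + 0xE109 = 0x11C12 → wrap carry → 0x1C13
  0x1C13 + 0xB841 = 0x0D454
One's-complement sum = 0xD454.
Checksum = ~0xD454 & 0xFFFF = 0x2BAB.

2BAB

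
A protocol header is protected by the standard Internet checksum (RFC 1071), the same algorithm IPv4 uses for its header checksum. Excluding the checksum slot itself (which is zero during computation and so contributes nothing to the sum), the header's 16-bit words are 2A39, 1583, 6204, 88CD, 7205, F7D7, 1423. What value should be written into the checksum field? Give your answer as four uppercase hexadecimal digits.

One's-complement addition (fold any carry out of bit 15 back into bit 0):
  0x2A39 + 0x1583 = 0x03FBC
  0x3FBC + 0x6204 = 0x0A1C0
  0xA1C0 + 0x88CD = 0x12A8D → wrap carry → 0x2A8E
  0x2A8E + 0x7205 = 0x09C93
  0x9C93 + 0xF7D7 = 0x1946A → wrap carry → 0x946B
  0x946B + 0x1423 = 0x0A88E
One's-complement sum = 0xA88E.
Checksum = ~0xA88E & 0xFFFF = 0x5771.

5771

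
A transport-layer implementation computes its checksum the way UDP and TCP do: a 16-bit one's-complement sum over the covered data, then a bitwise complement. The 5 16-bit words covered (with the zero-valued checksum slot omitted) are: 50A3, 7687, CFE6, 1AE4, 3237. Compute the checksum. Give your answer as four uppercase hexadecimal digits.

1BD3

One's-complement addition (fold any carry out of bit 15 back into bit 0):
  0x50A3 + 0x7687 = 0x0C72A
  0xC72A + 0xCFE6 = 0x19710 → wrap carry → 0x9711
  0x9711 + 0x1AE4 = 0x0B1F5
  0xB1F5 + 0x3237 = 0x0E42C
One's-complement sum = 0xE42C.
Checksum = ~0xE42C & 0xFFFF = 0x1BD3.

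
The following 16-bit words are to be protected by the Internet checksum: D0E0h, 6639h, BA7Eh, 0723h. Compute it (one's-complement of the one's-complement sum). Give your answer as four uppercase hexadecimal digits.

One's-complement addition (fold any carry out of bit 15 back into bit 0):
  0xD0E0 + 0x6639 = 0x13719 → wrap carry → 0x371A
  0x371A + 0xBA7E = 0x0F198
  0xF198 + 0x0723 = 0x0F8BB
One's-complement sum = 0xF8BB.
Checksum = ~0xF8BB & 0xFFFF = 0x0744.

0744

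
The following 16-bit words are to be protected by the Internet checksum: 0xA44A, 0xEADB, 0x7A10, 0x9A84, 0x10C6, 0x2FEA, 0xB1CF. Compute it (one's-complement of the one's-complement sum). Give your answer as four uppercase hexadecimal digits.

One's-complement addition (fold any carry out of bit 15 back into bit 0):
  0xA44A + 0xEADB = 0x18F25 → wrap carry → 0x8F26
  0x8F26 + 0x7A10 = 0x10936 → wrap carry → 0x0937
  0x0937 + 0x9A84 = 0x0A3BB
  0xA3BB + 0x10C6 = 0x0B481
  0xB481 + 0x2FEA = 0x0E46B
  0xE46B + 0xB1CF = 0x1963A → wrap carry → 0x963B
One's-complement sum = 0x963B.
Checksum = ~0x963B & 0xFFFF = 0x69C4.

69C4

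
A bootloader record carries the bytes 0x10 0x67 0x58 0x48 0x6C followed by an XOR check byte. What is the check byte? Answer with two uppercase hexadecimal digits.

XOR the bytes together:
  start with 0x10
  0x10 ⊕ 0x67 = 0x77
  0x77 ⊕ 0x58 = 0x2F
  0x2F ⊕ 0x48 = 0x67
  0x67 ⊕ 0x6C = 0x0B

0B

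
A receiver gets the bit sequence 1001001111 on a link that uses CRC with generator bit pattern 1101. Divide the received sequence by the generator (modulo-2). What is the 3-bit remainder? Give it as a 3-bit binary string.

Modulo-2 division of 1001001111 by 1101:
  pos 0: 1001 XOR 1101 = 0100
  pos 1: 1000 XOR 1101 = 0101
  pos 2: 1010 XOR 1101 = 0111
  pos 3: 1111 XOR 1101 = 0010
  pos 5: 1011 XOR 1101 = 0110
  pos 6: 1101 XOR 1101 = 0000
Remainder = 000 (zero — the frame passes the CRC check).

000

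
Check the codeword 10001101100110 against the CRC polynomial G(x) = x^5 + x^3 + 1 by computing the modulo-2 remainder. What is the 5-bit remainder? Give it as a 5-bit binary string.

01111

Modulo-2 division of 10001101100110 by 101001:
  pos 0: 100011 XOR 101001 = 001010
  pos 2: 101001 XOR 101001 = 000000
  pos 8: 100110 XOR 101001 = 001111
Remainder = 01111 (nonzero — an error is detected).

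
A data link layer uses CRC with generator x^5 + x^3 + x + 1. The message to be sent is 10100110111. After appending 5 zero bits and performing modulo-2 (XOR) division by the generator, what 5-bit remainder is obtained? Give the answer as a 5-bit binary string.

01011

Append 5 zeros: 1010011011100000. Divide by 101011 (XOR where the leading bit is 1):
  pos 0: 101001 XOR 101011 = 000010
  pos 4: 101011 XOR 101011 = 000000
  pos 10: 100000 XOR 101011 = 001011
Remainder (last 5 bits) = 01011. This is the CRC / FCS.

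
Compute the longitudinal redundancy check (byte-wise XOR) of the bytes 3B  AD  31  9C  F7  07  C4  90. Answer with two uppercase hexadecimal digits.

9F

XOR the bytes together:
  start with 0x3B
  0x3B ⊕ 0xAD = 0x96
  0x96 ⊕ 0x31 = 0xA7
  0xA7 ⊕ 0x9C = 0x3B
  0x3B ⊕ 0xF7 = 0xCC
  0xCC ⊕ 0x07 = 0xCB
  0xCB ⊕ 0xC4 = 0x0F
  0x0F ⊕ 0x90 = 0x9F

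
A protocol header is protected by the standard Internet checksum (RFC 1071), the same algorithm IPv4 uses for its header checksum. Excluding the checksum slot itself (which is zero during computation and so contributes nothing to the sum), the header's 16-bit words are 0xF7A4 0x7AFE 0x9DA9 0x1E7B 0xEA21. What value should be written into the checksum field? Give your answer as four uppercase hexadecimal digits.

One's-complement addition (fold any carry out of bit 15 back into bit 0):
  0xF7A4 + 0x7AFE = 0x172A2 → wrap carry → 0x72A3
  0x72A3 + 0x9DA9 = 0x1104C → wrap carry → 0x104D
  0x104D + 0x1E7B = 0x02EC8
  0x2EC8 + 0xEA21 = 0x118E9 → wrap carry → 0x18EA
One's-complement sum = 0x18EA.
Checksum = ~0x18EA & 0xFFFF = 0xE715.

E715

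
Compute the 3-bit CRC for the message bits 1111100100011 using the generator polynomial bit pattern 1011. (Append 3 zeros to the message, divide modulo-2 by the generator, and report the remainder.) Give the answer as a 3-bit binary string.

000

Append 3 zeros: 1111100100011000. Divide by 1011 (XOR where the leading bit is 1):
  pos 0: 1111 XOR 1011 = 0100
  pos 1: 1001 XOR 1011 = 0010
  pos 3: 1000 XOR 1011 = 0011
  pos 5: 1110 XOR 1011 = 0101
  pos 6: 1010 XOR 1011 = 0001
  pos 9: 1011 XOR 1011 = 0000
Remainder (last 3 bits) = 000. This is the CRC / FCS.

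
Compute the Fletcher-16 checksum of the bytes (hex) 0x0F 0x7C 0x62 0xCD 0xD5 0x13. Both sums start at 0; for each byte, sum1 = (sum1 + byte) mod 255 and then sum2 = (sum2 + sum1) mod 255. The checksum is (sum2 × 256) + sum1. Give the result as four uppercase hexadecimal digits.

Running sums (mod 255):
  after byte 0 (0x0F): sum1=15, sum2=15
  after byte 1 (0x7C): sum1=139, sum2=154
  after byte 2 (0x62): sum1=237, sum2=136
  after byte 3 (0xCD): sum1=187, sum2=68
  after byte 4 (0xD5): sum1=145, sum2=213
  after byte 5 (0x13): sum1=164, sum2=122
Checksum = sum2·256 + sum1 = 122·256 + 164 = 31396 = 0x7AA4.

7AA4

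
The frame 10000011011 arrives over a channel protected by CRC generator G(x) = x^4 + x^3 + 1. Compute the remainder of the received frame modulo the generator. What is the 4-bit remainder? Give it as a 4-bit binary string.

1000

Modulo-2 division of 10000011011 by 11001:
  pos 0: 10000 XOR 11001 = 01001
  pos 1: 10010 XOR 11001 = 01011
  pos 2: 10111 XOR 11001 = 01110
  pos 3: 11101 XOR 11001 = 00100
  pos 5: 10001 XOR 11001 = 01000
  pos 6: 10001 XOR 11001 = 01000
Remainder = 1000 (nonzero — an error is detected).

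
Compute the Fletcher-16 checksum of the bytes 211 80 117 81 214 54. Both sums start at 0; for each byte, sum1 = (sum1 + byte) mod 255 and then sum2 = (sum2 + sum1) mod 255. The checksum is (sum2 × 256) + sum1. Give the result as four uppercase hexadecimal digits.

Running sums (mod 255):
  after byte 0 (211): sum1=211, sum2=211
  after byte 1 (80): sum1=36, sum2=247
  after byte 2 (117): sum1=153, sum2=145
  after byte 3 (81): sum1=234, sum2=124
  after byte 4 (214): sum1=193, sum2=62
  after byte 5 (54): sum1=247, sum2=54
Checksum = sum2·256 + sum1 = 54·256 + 247 = 14071 = 0x36F7.

36F7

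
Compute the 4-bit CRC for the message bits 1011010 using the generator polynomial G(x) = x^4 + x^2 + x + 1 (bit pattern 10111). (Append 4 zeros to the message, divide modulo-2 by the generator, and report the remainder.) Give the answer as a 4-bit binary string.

Append 4 zeros: 10110100000. Divide by 10111 (XOR where the leading bit is 1):
  pos 0: 10110 XOR 10111 = 00001
  pos 4: 11000 XOR 10111 = 01111
  pos 5: 11110 XOR 10111 = 01001
  pos 6: 10010 XOR 10111 = 00101
Remainder (last 4 bits) = 0101. This is the CRC / FCS.

0101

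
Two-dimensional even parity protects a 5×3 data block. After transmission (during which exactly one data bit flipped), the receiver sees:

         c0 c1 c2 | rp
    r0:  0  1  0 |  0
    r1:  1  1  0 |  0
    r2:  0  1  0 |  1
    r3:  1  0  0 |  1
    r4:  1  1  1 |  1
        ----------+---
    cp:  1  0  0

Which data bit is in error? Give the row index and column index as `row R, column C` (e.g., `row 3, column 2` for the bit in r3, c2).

row 0, column 2

Recompute each row's even parity and compare to rp:
  r0: data parity 1, sent rp 0 → mismatch
  r1: data parity 0, sent rp 0 → ok
  r2: data parity 1, sent rp 1 → ok
  r3: data parity 1, sent rp 1 → ok
  r4: data parity 1, sent rp 1 → ok
Recompute each column's even parity and compare to cp:
  c0: data parity 1, sent cp 1 → ok
  c1: data parity 0, sent cp 0 → ok
  c2: data parity 1, sent cp 0 → mismatch
Exactly one row (r0) and one column (c2) fail → the flipped bit is at their intersection.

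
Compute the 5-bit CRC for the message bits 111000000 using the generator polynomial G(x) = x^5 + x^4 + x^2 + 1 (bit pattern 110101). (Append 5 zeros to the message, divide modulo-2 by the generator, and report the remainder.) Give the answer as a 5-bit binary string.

11111

Append 5 zeros: 11100000000000. Divide by 110101 (XOR where the leading bit is 1):
  pos 0: 111000 XOR 110101 = 001101
  pos 2: 110100 XOR 110101 = 000001
  pos 7: 100000 XOR 110101 = 010101
  pos 8: 101010 XOR 110101 = 011111
Remainder (last 5 bits) = 11111. This is the CRC / FCS.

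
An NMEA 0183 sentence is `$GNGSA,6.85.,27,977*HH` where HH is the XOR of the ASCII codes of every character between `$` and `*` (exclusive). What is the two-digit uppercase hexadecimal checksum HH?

77

XOR the ASCII codes of the payload characters:
  'G' = 0x47 → acc = 0x47
  'N' = 0x4E → acc = 0x09
  'G' = 0x47 → acc = 0x4E
  'S' = 0x53 → acc = 0x1D
  'A' = 0x41 → acc = 0x5C
  ',' = 0x2C → acc = 0x70
  '6' = 0x36 → acc = 0x46
  '.' = 0x2E → acc = 0x68
  '8' = 0x38 → acc = 0x50
  '5' = 0x35 → acc = 0x65
  '.' = 0x2E → acc = 0x4B
  ',' = 0x2C → acc = 0x67
  '2' = 0x32 → acc = 0x55
  '7' = 0x37 → acc = 0x62
  ',' = 0x2C → acc = 0x4E
  '9' = 0x39 → acc = 0x77
  '7' = 0x37 → acc = 0x40
  '7' = 0x37 → acc = 0x77
Checksum = 0x77.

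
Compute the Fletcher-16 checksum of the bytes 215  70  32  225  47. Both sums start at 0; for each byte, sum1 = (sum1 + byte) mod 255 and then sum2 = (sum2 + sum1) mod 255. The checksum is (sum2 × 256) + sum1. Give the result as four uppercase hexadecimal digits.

Running sums (mod 255):
  after byte 0 (215): sum1=215, sum2=215
  after byte 1 (70): sum1=30, sum2=245
  after byte 2 (32): sum1=62, sum2=52
  after byte 3 (225): sum1=32, sum2=84
  after byte 4 (47): sum1=79, sum2=163
Checksum = sum2·256 + sum1 = 163·256 + 79 = 41807 = 0xA34F.

A34F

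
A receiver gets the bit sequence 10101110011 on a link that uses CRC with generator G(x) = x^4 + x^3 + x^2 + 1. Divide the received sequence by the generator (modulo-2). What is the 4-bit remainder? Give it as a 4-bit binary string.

1101

Modulo-2 division of 10101110011 by 11101:
  pos 0: 10101 XOR 11101 = 01000
  pos 1: 10001 XOR 11101 = 01100
  pos 2: 11001 XOR 11101 = 00100
  pos 4: 10000 XOR 11101 = 01101
  pos 5: 11011 XOR 11101 = 00110
Remainder = 1101 (nonzero — an error is detected).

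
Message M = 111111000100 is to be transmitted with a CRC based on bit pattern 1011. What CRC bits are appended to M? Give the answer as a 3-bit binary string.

Append 3 zeros: 111111000100000. Divide by 1011 (XOR where the leading bit is 1):
  pos 0: 1111 XOR 1011 = 0100
  pos 1: 1001 XOR 1011 = 0010
  pos 3: 1010 XOR 1011 = 0001
  pos 6: 1001 XOR 1011 = 0010
  pos 8: 1000 XOR 1011 = 0011
  pos 10: 1100 XOR 1011 = 0111
  pos 11: 1110 XOR 1011 = 0101
Remainder (last 3 bits) = 101. This is the CRC / FCS.

101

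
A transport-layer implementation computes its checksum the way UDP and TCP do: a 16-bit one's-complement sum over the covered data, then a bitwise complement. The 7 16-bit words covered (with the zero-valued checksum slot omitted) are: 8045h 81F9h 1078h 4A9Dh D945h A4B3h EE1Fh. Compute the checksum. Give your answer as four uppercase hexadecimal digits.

One's-complement addition (fold any carry out of bit 15 back into bit 0):
  0x8045 + 0x81F9 = 0x1023E → wrap carry → 0x023F
  0x023F + 0x1078 = 0x012B7
  0x12B7 + 0x4A9D = 0x05D54
  0x5D54 + 0xD945 = 0x13699 → wrap carry → 0x369A
  0x369A + 0xA4B3 = 0x0DB4D
  0xDB4D + 0xEE1F = 0x1C96C → wrap carry → 0xC96D
One's-complement sum = 0xC96D.
Checksum = ~0xC96D & 0xFFFF = 0x3692.

3692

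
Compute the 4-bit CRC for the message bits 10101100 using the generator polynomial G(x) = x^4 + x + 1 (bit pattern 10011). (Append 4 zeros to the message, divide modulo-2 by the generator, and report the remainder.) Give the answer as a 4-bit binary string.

Append 4 zeros: 101011000000. Divide by 10011 (XOR where the leading bit is 1):
  pos 0: 10101 XOR 10011 = 00110
  pos 2: 11010 XOR 10011 = 01001
  pos 3: 10010 XOR 10011 = 00001
  pos 7: 10000 XOR 10011 = 00011
Remainder (last 4 bits) = 0011. This is the CRC / FCS.

0011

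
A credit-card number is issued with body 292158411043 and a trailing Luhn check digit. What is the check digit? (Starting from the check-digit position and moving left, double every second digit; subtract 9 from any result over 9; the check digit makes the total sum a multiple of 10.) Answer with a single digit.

Partial digits right→left: 3 4 0 1 1 4 8 5 1 2 9 2
Double every second digit counting from the check-digit position (so the 1st, 3rd, 5th, ... of the partial from the right).
  doubled (with −9 where >9): 6 0 2 7 2 9 → sum 26
  kept as-is: 4 1 4 5 2 2 → sum 18
Total = 26 + 18 = 44.
Check digit = (10 − (44 mod 10)) mod 10 = 6.

6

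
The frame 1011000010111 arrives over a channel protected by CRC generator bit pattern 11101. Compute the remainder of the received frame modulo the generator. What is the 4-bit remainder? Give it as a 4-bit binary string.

0001

Modulo-2 division of 1011000010111 by 11101:
  pos 0: 10110 XOR 11101 = 01011
  pos 1: 10110 XOR 11101 = 01011
  pos 2: 10110 XOR 11101 = 01011
  pos 3: 10110 XOR 11101 = 01011
  pos 4: 10111 XOR 11101 = 01010
  pos 5: 10100 XOR 11101 = 01001
  pos 6: 10011 XOR 11101 = 01110
  pos 7: 11101 XOR 11101 = 00000
Remainder = 0001 (nonzero — an error is detected).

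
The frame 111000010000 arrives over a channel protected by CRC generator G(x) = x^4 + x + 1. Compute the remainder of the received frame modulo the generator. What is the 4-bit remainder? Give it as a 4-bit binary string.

0000

Modulo-2 division of 111000010000 by 10011:
  pos 0: 11100 XOR 10011 = 01111
  pos 1: 11110 XOR 10011 = 01101
  pos 2: 11010 XOR 10011 = 01001
  pos 3: 10011 XOR 10011 = 00000
Remainder = 0000 (zero — the frame passes the CRC check).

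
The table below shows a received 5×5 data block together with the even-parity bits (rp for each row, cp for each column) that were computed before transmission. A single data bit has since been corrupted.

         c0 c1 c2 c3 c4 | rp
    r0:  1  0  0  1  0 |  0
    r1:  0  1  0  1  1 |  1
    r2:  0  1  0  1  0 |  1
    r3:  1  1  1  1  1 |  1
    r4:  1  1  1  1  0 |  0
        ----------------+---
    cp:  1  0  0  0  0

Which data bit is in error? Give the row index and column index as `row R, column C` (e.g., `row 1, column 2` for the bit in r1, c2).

Recompute each row's even parity and compare to rp:
  r0: data parity 0, sent rp 0 → ok
  r1: data parity 1, sent rp 1 → ok
  r2: data parity 0, sent rp 1 → mismatch
  r3: data parity 1, sent rp 1 → ok
  r4: data parity 0, sent rp 0 → ok
Recompute each column's even parity and compare to cp:
  c0: data parity 1, sent cp 1 → ok
  c1: data parity 0, sent cp 0 → ok
  c2: data parity 0, sent cp 0 → ok
  c3: data parity 1, sent cp 0 → mismatch
  c4: data parity 0, sent cp 0 → ok
Exactly one row (r2) and one column (c3) fail → the flipped bit is at their intersection.

row 2, column 3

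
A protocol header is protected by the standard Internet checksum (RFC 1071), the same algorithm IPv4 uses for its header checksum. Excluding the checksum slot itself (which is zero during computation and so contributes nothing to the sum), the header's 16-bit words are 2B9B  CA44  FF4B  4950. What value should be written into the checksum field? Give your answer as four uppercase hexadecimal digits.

C183

One's-complement addition (fold any carry out of bit 15 back into bit 0):
  0x2B9B + 0xCA44 = 0x0F5DF
  0xF5DF + 0xFF4B = 0x1F52A → wrap carry → 0xF52B
  0xF52B + 0x4950 = 0x13E7B → wrap carry → 0x3E7C
One's-complement sum = 0x3E7C.
Checksum = ~0x3E7C & 0xFFFF = 0xC183.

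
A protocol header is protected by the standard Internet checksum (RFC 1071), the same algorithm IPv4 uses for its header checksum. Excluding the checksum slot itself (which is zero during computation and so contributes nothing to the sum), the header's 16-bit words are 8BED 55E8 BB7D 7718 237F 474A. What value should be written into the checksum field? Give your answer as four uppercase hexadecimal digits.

One's-complement addition (fold any carry out of bit 15 back into bit 0):
  0x8BED + 0x55E8 = 0x0E1D5
  0xE1D5 + 0xBB7D = 0x19D52 → wrap carry → 0x9D53
  0x9D53 + 0x7718 = 0x1146B → wrap carry → 0x146C
  0x146C + 0x237F = 0x037EB
  0x37EB + 0x474A = 0x07F35
One's-complement sum = 0x7F35.
Checksum = ~0x7F35 & 0xFFFF = 0x80CA.

80CA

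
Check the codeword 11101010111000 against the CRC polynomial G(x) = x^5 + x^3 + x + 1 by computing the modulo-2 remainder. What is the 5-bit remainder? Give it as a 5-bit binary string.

00000

Modulo-2 division of 11101010111000 by 101011:
  pos 0: 111010 XOR 101011 = 010001
  pos 1: 100011 XOR 101011 = 001000
  pos 3: 100001 XOR 101011 = 001010
  pos 5: 101011 XOR 101011 = 000000
Remainder = 00000 (zero — the frame passes the CRC check).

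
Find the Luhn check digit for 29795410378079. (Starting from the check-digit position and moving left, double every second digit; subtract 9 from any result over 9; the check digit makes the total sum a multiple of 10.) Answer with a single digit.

Partial digits right→left: 9 7 0 8 7 3 0 1 4 5 9 7 9 2
Double every second digit counting from the check-digit position (so the 1st, 3rd, 5th, ... of the partial from the right).
  doubled (with −9 where >9): 9 0 5 0 8 9 9 → sum 40
  kept as-is: 7 8 3 1 5 7 2 → sum 33
Total = 40 + 33 = 73.
Check digit = (10 − (73 mod 10)) mod 10 = 7.

7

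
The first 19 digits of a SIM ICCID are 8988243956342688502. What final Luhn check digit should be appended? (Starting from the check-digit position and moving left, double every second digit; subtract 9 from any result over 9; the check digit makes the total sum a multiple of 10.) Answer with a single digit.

9

Partial digits right→left: 2 0 5 8 8 6 2 4 3 6 5 9 3 4 2 8 8 9 8
Double every second digit counting from the check-digit position (so the 1st, 3rd, 5th, ... of the partial from the right).
  doubled (with −9 where >9): 4 1 7 4 6 1 6 4 7 7 → sum 47
  kept as-is: 0 8 6 4 6 9 4 8 9 → sum 54
Total = 47 + 54 = 101.
Check digit = (10 − (101 mod 10)) mod 10 = 9.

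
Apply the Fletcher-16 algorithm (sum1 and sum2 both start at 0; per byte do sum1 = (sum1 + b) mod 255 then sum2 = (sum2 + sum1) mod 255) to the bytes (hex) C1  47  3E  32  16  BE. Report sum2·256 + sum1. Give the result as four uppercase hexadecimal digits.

Running sums (mod 255):
  after byte 0 (C1): sum1=193, sum2=193
  after byte 1 (47): sum1=9, sum2=202
  after byte 2 (3E): sum1=71, sum2=18
  after byte 3 (32): sum1=121, sum2=139
  after byte 4 (16): sum1=143, sum2=27
  after byte 5 (BE): sum1=78, sum2=105
Checksum = sum2·256 + sum1 = 105·256 + 78 = 26958 = 0x694E.

694E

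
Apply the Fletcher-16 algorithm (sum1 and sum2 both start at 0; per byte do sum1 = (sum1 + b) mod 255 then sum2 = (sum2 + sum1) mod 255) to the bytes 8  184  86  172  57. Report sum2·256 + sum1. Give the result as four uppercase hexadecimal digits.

Running sums (mod 255):
  after byte 0 (8): sum1=8, sum2=8
  after byte 1 (184): sum1=192, sum2=200
  after byte 2 (86): sum1=23, sum2=223
  after byte 3 (172): sum1=195, sum2=163
  after byte 4 (57): sum1=252, sum2=160
Checksum = sum2·256 + sum1 = 160·256 + 252 = 41212 = 0xA0FC.

A0FC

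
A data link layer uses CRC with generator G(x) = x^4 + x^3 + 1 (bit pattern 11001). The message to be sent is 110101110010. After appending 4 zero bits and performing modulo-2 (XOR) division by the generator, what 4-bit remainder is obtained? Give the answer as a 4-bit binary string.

Append 4 zeros: 1101011100100000. Divide by 11001 (XOR where the leading bit is 1):
  pos 0: 11010 XOR 11001 = 00011
  pos 3: 11111 XOR 11001 = 00110
  pos 5: 11000 XOR 11001 = 00001
  pos 9: 11000 XOR 11001 = 00001
Remainder (last 4 bits) = 0100. This is the CRC / FCS.

0100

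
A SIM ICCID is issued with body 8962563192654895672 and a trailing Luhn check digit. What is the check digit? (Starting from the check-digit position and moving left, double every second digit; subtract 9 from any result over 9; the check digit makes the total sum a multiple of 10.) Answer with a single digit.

Partial digits right→left: 2 7 6 5 9 8 4 5 6 2 9 1 3 6 5 2 6 9 8
Double every second digit counting from the check-digit position (so the 1st, 3rd, 5th, ... of the partial from the right).
  doubled (with −9 where >9): 4 3 9 8 3 9 6 1 3 7 → sum 53
  kept as-is: 7 5 8 5 2 1 6 2 9 → sum 45
Total = 53 + 45 = 98.
Check digit = (10 − (98 mod 10)) mod 10 = 2.

2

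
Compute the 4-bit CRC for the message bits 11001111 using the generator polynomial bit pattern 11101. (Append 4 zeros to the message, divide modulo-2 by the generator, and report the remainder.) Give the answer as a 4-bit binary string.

Append 4 zeros: 110011110000. Divide by 11101 (XOR where the leading bit is 1):
  pos 0: 11001 XOR 11101 = 00100
  pos 2: 10011 XOR 11101 = 01110
  pos 3: 11101 XOR 11101 = 00000
Remainder (last 4 bits) = 0000. This is the CRC / FCS.

0000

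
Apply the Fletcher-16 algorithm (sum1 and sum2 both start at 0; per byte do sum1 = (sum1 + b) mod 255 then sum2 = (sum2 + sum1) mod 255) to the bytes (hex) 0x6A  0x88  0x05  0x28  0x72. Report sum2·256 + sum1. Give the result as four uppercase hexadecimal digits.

0892

Running sums (mod 255):
  after byte 0 (0x6A): sum1=106, sum2=106
  after byte 1 (0x88): sum1=242, sum2=93
  after byte 2 (0x05): sum1=247, sum2=85
  after byte 3 (0x28): sum1=32, sum2=117
  after byte 4 (0x72): sum1=146, sum2=8
Checksum = sum2·256 + sum1 = 8·256 + 146 = 2194 = 0x0892.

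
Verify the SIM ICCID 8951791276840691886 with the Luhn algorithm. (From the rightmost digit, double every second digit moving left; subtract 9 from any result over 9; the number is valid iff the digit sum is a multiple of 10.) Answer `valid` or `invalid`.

From the right, keep odd positions and double even positions (subtract 9 from any doubled value over 9):
  doubled (positions 2,4,...): 7 2 3 8 3 4 9 2 9 → sum 47
  kept (positions 1,3,...): 6 8 9 0 8 7 1 7 5 8 → sum 59
Total = 106.
106 mod 10 = 6, so the number is invalid.

invalid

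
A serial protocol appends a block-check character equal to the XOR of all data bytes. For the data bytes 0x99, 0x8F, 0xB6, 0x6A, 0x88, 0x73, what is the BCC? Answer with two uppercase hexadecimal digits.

31

XOR the bytes together:
  start with 0x99
  0x99 ⊕ 0x8F = 0x16
  0x16 ⊕ 0xB6 = 0xA0
  0xA0 ⊕ 0x6A = 0xCA
  0xCA ⊕ 0x88 = 0x42
  0x42 ⊕ 0x73 = 0x31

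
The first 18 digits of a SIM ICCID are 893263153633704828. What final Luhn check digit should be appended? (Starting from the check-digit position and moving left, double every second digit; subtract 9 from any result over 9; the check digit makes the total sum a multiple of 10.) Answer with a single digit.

0

Partial digits right→left: 8 2 8 4 0 7 3 3 6 3 5 1 3 6 2 3 9 8
Double every second digit counting from the check-digit position (so the 1st, 3rd, 5th, ... of the partial from the right).
  doubled (with −9 where >9): 7 7 0 6 3 1 6 4 9 → sum 43
  kept as-is: 2 4 7 3 3 1 6 3 8 → sum 37
Total = 43 + 37 = 80.
Check digit = (10 − (80 mod 10)) mod 10 = 0.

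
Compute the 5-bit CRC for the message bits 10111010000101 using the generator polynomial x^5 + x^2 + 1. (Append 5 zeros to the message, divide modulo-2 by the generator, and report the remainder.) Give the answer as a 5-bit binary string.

00101

Append 5 zeros: 1011101000010100000. Divide by 100101 (XOR where the leading bit is 1):
  pos 0: 101110 XOR 100101 = 001011
  pos 2: 101110 XOR 100101 = 001011
  pos 4: 101100 XOR 100101 = 001001
  pos 6: 100101 XOR 100101 = 000000
  pos 13: 100000 XOR 100101 = 000101
Remainder (last 5 bits) = 00101. This is the CRC / FCS.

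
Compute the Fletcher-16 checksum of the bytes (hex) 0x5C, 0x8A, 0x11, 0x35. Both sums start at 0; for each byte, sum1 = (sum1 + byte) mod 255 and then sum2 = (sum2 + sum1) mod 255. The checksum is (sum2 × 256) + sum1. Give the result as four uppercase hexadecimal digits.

682D

Running sums (mod 255):
  after byte 0 (0x5C): sum1=92, sum2=92
  after byte 1 (0x8A): sum1=230, sum2=67
  after byte 2 (0x11): sum1=247, sum2=59
  after byte 3 (0x35): sum1=45, sum2=104
Checksum = sum2·256 + sum1 = 104·256 + 45 = 26669 = 0x682D.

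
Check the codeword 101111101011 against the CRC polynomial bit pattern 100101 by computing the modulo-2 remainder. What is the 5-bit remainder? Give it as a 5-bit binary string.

00000

Modulo-2 division of 101111101011 by 100101:
  pos 0: 101111 XOR 100101 = 001010
  pos 2: 101010 XOR 100101 = 001111
  pos 4: 111110 XOR 100101 = 011011
  pos 5: 110111 XOR 100101 = 010010
  pos 6: 100101 XOR 100101 = 000000
Remainder = 00000 (zero — the frame passes the CRC check).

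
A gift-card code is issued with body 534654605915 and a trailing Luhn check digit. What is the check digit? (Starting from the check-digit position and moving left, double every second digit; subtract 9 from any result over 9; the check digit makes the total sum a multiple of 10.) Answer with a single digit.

7

Partial digits right→left: 5 1 9 5 0 6 4 5 6 4 3 5
Double every second digit counting from the check-digit position (so the 1st, 3rd, 5th, ... of the partial from the right).
  doubled (with −9 where >9): 1 9 0 8 3 6 → sum 27
  kept as-is: 1 5 6 5 4 5 → sum 26
Total = 27 + 26 = 53.
Check digit = (10 − (53 mod 10)) mod 10 = 7.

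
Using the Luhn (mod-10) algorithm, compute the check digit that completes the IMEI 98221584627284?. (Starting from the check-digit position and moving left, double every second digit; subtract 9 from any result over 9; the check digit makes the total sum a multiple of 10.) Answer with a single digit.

Partial digits right→left: 4 8 2 7 2 6 4 8 5 1 2 2 8 9
Double every second digit counting from the check-digit position (so the 1st, 3rd, 5th, ... of the partial from the right).
  doubled (with −9 where >9): 8 4 4 8 1 4 7 → sum 36
  kept as-is: 8 7 6 8 1 2 9 → sum 41
Total = 36 + 41 = 77.
Check digit = (10 − (77 mod 10)) mod 10 = 3.

3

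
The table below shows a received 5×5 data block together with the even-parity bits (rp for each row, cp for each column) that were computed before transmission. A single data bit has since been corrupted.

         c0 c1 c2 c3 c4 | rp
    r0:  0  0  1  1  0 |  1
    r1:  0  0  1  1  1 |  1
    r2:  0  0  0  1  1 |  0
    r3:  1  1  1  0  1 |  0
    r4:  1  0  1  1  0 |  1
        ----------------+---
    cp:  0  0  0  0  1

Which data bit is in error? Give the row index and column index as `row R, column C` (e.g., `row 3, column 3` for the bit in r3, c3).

row 0, column 1

Recompute each row's even parity and compare to rp:
  r0: data parity 0, sent rp 1 → mismatch
  r1: data parity 1, sent rp 1 → ok
  r2: data parity 0, sent rp 0 → ok
  r3: data parity 0, sent rp 0 → ok
  r4: data parity 1, sent rp 1 → ok
Recompute each column's even parity and compare to cp:
  c0: data parity 0, sent cp 0 → ok
  c1: data parity 1, sent cp 0 → mismatch
  c2: data parity 0, sent cp 0 → ok
  c3: data parity 0, sent cp 0 → ok
  c4: data parity 1, sent cp 1 → ok
Exactly one row (r0) and one column (c1) fail → the flipped bit is at their intersection.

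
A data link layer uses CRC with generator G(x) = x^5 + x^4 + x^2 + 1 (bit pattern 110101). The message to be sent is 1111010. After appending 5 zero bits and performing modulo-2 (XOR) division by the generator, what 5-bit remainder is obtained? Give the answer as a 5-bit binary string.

Append 5 zeros: 111101000000. Divide by 110101 (XOR where the leading bit is 1):
  pos 0: 111101 XOR 110101 = 001000
  pos 2: 100000 XOR 110101 = 010101
  pos 3: 101010 XOR 110101 = 011111
  pos 4: 111110 XOR 110101 = 001011
  pos 6: 101100 XOR 110101 = 011001
Remainder (last 5 bits) = 11001. This is the CRC / FCS.

11001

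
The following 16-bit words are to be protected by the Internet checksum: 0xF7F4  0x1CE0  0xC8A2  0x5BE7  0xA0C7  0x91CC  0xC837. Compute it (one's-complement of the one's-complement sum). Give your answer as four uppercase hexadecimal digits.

CBD4

One's-complement addition (fold any carry out of bit 15 back into bit 0):
  0xF7F4 + 0x1CE0 = 0x114D4 → wrap carry → 0x14D5
  0x14D5 + 0xC8A2 = 0x0DD77
  0xDD77 + 0x5BE7 = 0x1395E → wrap carry → 0x395F
  0x395F + 0xA0C7 = 0x0DA26
  0xDA26 + 0x91CC = 0x16BF2 → wrap carry → 0x6BF3
  0x6BF3 + 0xC837 = 0x1342A → wrap carry → 0x342B
One's-complement sum = 0x342B.
Checksum = ~0x342B & 0xFFFF = 0xCBD4.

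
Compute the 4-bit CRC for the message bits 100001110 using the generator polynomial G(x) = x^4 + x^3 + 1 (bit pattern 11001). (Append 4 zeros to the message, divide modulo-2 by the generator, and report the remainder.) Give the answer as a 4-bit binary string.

Append 4 zeros: 1000011100000. Divide by 11001 (XOR where the leading bit is 1):
  pos 0: 10000 XOR 11001 = 01001
  pos 1: 10011 XOR 11001 = 01010
  pos 2: 10101 XOR 11001 = 01100
  pos 3: 11001 XOR 11001 = 00000
Remainder (last 4 bits) = 0000. This is the CRC / FCS.

0000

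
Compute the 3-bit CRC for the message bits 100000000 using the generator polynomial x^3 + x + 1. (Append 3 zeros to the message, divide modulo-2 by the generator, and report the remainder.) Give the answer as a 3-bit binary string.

Append 3 zeros: 100000000000. Divide by 1011 (XOR where the leading bit is 1):
  pos 0: 1000 XOR 1011 = 0011
  pos 2: 1100 XOR 1011 = 0111
  pos 3: 1110 XOR 1011 = 0101
  pos 4: 1010 XOR 1011 = 0001
  pos 7: 1000 XOR 1011 = 0011
Remainder (last 3 bits) = 110. This is the CRC / FCS.

110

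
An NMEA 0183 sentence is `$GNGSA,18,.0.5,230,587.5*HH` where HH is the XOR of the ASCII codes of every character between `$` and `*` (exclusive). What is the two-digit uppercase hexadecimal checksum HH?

40

XOR the ASCII codes of the payload characters:
  'G' = 0x47 → acc = 0x47
  'N' = 0x4E → acc = 0x09
  'G' = 0x47 → acc = 0x4E
  'S' = 0x53 → acc = 0x1D
  'A' = 0x41 → acc = 0x5C
  ',' = 0x2C → acc = 0x70
  '1' = 0x31 → acc = 0x41
  '8' = 0x38 → acc = 0x79
  ',' = 0x2C → acc = 0x55
  '.' = 0x2E → acc = 0x7B
  '0' = 0x30 → acc = 0x4B
  '.' = 0x2E → acc = 0x65
  '5' = 0x35 → acc = 0x50
  ',' = 0x2C → acc = 0x7C
  '2' = 0x32 → acc = 0x4E
  '3' = 0x33 → acc = 0x7D
  '0' = 0x30 → acc = 0x4D
  ',' = 0x2C → acc = 0x61
  '5' = 0x35 → acc = 0x54
  '8' = 0x38 → acc = 0x6C
  '7' = 0x37 → acc = 0x5B
  '.' = 0x2E → acc = 0x75
  '5' = 0x35 → acc = 0x40
Checksum = 0x40.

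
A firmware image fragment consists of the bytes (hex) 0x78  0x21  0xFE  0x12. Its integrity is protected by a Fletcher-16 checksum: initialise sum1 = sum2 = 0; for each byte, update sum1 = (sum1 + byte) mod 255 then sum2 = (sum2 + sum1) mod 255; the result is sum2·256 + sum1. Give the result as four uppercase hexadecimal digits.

55AA

Running sums (mod 255):
  after byte 0 (0x78): sum1=120, sum2=120
  after byte 1 (0x21): sum1=153, sum2=18
  after byte 2 (0xFE): sum1=152, sum2=170
  after byte 3 (0x12): sum1=170, sum2=85
Checksum = sum2·256 + sum1 = 85·256 + 170 = 21930 = 0x55AA.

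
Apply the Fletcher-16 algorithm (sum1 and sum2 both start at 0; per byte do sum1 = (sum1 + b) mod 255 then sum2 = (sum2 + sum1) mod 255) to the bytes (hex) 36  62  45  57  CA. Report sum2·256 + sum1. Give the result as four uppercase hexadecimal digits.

Running sums (mod 255):
  after byte 0 (36): sum1=54, sum2=54
  after byte 1 (62): sum1=152, sum2=206
  after byte 2 (45): sum1=221, sum2=172
  after byte 3 (57): sum1=53, sum2=225
  after byte 4 (CA): sum1=0, sum2=225
Checksum = sum2·256 + sum1 = 225·256 + 0 = 57600 = 0xE100.

E100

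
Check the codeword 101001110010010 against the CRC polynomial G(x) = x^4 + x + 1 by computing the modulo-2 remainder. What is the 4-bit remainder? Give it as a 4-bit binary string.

0011

Modulo-2 division of 101001110010010 by 10011:
  pos 0: 10100 XOR 10011 = 00111
  pos 2: 11111 XOR 10011 = 01100
  pos 3: 11001 XOR 10011 = 01010
  pos 4: 10100 XOR 10011 = 00111
  pos 6: 11101 XOR 10011 = 01110
  pos 7: 11100 XOR 10011 = 01111
  pos 8: 11110 XOR 10011 = 01101
  pos 9: 11011 XOR 10011 = 01000
  pos 10: 10000 XOR 10011 = 00011
Remainder = 0011 (nonzero — an error is detected).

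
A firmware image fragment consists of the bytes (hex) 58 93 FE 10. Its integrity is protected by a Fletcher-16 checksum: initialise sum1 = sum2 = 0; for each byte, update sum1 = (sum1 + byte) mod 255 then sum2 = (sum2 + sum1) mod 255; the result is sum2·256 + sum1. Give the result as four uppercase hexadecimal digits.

Running sums (mod 255):
  after byte 0 (58): sum1=88, sum2=88
  after byte 1 (93): sum1=235, sum2=68
  after byte 2 (FE): sum1=234, sum2=47
  after byte 3 (10): sum1=250, sum2=42
Checksum = sum2·256 + sum1 = 42·256 + 250 = 11002 = 0x2AFA.

2AFA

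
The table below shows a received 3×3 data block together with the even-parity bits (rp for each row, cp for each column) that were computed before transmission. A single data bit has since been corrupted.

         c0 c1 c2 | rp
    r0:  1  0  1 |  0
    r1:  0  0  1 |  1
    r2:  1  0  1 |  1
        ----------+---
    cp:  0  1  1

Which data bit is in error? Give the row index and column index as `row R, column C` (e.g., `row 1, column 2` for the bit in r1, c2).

row 2, column 1

Recompute each row's even parity and compare to rp:
  r0: data parity 0, sent rp 0 → ok
  r1: data parity 1, sent rp 1 → ok
  r2: data parity 0, sent rp 1 → mismatch
Recompute each column's even parity and compare to cp:
  c0: data parity 0, sent cp 0 → ok
  c1: data parity 0, sent cp 1 → mismatch
  c2: data parity 1, sent cp 1 → ok
Exactly one row (r2) and one column (c1) fail → the flipped bit is at their intersection.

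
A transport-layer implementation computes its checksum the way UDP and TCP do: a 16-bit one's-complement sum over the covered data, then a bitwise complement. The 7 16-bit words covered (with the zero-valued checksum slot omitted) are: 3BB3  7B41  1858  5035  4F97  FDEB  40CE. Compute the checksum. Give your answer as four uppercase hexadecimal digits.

522C

One's-complement addition (fold any carry out of bit 15 back into bit 0):
  0x3BB3 + 0x7B41 = 0x0B6F4
  0xB6F4 + 0x1858 = 0x0CF4C
  0xCF4C + 0x5035 = 0x11F81 → wrap carry → 0x1F82
  0x1F82 + 0x4F97 = 0x06F19
  0x6F19 + 0xFDEB = 0x16D04 → wrap carry → 0x6D05
  0x6D05 + 0x40CE = 0x0ADD3
One's-complement sum = 0xADD3.
Checksum = ~0xADD3 & 0xFFFF = 0x522C.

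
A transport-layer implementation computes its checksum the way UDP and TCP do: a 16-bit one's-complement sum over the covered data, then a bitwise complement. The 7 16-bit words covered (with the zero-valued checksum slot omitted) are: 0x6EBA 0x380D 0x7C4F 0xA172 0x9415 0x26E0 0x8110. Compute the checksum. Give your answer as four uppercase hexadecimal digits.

One's-complement addition (fold any carry out of bit 15 back into bit 0):
  0x6EBA + 0x380D = 0x0A6C7
  0xA6C7 + 0x7C4F = 0x12316 → wrap carry → 0x2317
  0x2317 + 0xA172 = 0x0C489
  0xC489 + 0x9415 = 0x1589E → wrap carry → 0x589F
  0x589F + 0x26E0 = 0x07F7F
  0x7F7F + 0x8110 = 0x1008F → wrap carry → 0x0090
One's-complement sum = 0x0090.
Checksum = ~0x0090 & 0xFFFF = 0xFF6F.

FF6F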